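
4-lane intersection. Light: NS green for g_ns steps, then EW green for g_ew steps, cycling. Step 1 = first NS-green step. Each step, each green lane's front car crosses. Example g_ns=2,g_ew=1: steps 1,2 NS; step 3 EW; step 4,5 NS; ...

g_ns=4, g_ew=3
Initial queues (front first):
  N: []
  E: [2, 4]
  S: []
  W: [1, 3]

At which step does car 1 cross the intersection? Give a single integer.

Step 1 [NS]: N:empty,E:wait,S:empty,W:wait | queues: N=0 E=2 S=0 W=2
Step 2 [NS]: N:empty,E:wait,S:empty,W:wait | queues: N=0 E=2 S=0 W=2
Step 3 [NS]: N:empty,E:wait,S:empty,W:wait | queues: N=0 E=2 S=0 W=2
Step 4 [NS]: N:empty,E:wait,S:empty,W:wait | queues: N=0 E=2 S=0 W=2
Step 5 [EW]: N:wait,E:car2-GO,S:wait,W:car1-GO | queues: N=0 E=1 S=0 W=1
Step 6 [EW]: N:wait,E:car4-GO,S:wait,W:car3-GO | queues: N=0 E=0 S=0 W=0
Car 1 crosses at step 5

5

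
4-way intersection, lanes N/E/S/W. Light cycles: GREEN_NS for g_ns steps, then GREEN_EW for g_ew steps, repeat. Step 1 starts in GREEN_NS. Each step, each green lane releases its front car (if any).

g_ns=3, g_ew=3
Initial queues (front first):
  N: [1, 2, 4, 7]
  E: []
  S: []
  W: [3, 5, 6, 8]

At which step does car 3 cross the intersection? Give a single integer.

Step 1 [NS]: N:car1-GO,E:wait,S:empty,W:wait | queues: N=3 E=0 S=0 W=4
Step 2 [NS]: N:car2-GO,E:wait,S:empty,W:wait | queues: N=2 E=0 S=0 W=4
Step 3 [NS]: N:car4-GO,E:wait,S:empty,W:wait | queues: N=1 E=0 S=0 W=4
Step 4 [EW]: N:wait,E:empty,S:wait,W:car3-GO | queues: N=1 E=0 S=0 W=3
Step 5 [EW]: N:wait,E:empty,S:wait,W:car5-GO | queues: N=1 E=0 S=0 W=2
Step 6 [EW]: N:wait,E:empty,S:wait,W:car6-GO | queues: N=1 E=0 S=0 W=1
Step 7 [NS]: N:car7-GO,E:wait,S:empty,W:wait | queues: N=0 E=0 S=0 W=1
Step 8 [NS]: N:empty,E:wait,S:empty,W:wait | queues: N=0 E=0 S=0 W=1
Step 9 [NS]: N:empty,E:wait,S:empty,W:wait | queues: N=0 E=0 S=0 W=1
Step 10 [EW]: N:wait,E:empty,S:wait,W:car8-GO | queues: N=0 E=0 S=0 W=0
Car 3 crosses at step 4

4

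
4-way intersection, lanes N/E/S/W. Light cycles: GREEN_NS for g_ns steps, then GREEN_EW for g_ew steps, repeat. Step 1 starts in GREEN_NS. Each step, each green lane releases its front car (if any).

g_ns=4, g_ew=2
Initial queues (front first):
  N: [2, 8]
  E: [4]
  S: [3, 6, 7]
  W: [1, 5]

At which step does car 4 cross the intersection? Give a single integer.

Step 1 [NS]: N:car2-GO,E:wait,S:car3-GO,W:wait | queues: N=1 E=1 S=2 W=2
Step 2 [NS]: N:car8-GO,E:wait,S:car6-GO,W:wait | queues: N=0 E=1 S=1 W=2
Step 3 [NS]: N:empty,E:wait,S:car7-GO,W:wait | queues: N=0 E=1 S=0 W=2
Step 4 [NS]: N:empty,E:wait,S:empty,W:wait | queues: N=0 E=1 S=0 W=2
Step 5 [EW]: N:wait,E:car4-GO,S:wait,W:car1-GO | queues: N=0 E=0 S=0 W=1
Step 6 [EW]: N:wait,E:empty,S:wait,W:car5-GO | queues: N=0 E=0 S=0 W=0
Car 4 crosses at step 5

5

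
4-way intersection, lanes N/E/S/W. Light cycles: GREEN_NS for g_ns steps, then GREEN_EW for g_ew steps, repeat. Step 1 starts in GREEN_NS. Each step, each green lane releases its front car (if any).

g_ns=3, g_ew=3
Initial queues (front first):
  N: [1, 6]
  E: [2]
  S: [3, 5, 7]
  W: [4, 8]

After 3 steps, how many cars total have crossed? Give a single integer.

Answer: 5

Derivation:
Step 1 [NS]: N:car1-GO,E:wait,S:car3-GO,W:wait | queues: N=1 E=1 S=2 W=2
Step 2 [NS]: N:car6-GO,E:wait,S:car5-GO,W:wait | queues: N=0 E=1 S=1 W=2
Step 3 [NS]: N:empty,E:wait,S:car7-GO,W:wait | queues: N=0 E=1 S=0 W=2
Cars crossed by step 3: 5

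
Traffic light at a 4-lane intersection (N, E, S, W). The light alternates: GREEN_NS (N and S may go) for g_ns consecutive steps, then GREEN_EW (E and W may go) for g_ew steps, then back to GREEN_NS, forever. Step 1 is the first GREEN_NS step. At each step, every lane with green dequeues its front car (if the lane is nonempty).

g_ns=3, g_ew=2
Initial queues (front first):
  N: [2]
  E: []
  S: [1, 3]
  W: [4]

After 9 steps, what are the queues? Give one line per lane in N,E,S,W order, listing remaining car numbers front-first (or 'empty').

Step 1 [NS]: N:car2-GO,E:wait,S:car1-GO,W:wait | queues: N=0 E=0 S=1 W=1
Step 2 [NS]: N:empty,E:wait,S:car3-GO,W:wait | queues: N=0 E=0 S=0 W=1
Step 3 [NS]: N:empty,E:wait,S:empty,W:wait | queues: N=0 E=0 S=0 W=1
Step 4 [EW]: N:wait,E:empty,S:wait,W:car4-GO | queues: N=0 E=0 S=0 W=0

N: empty
E: empty
S: empty
W: empty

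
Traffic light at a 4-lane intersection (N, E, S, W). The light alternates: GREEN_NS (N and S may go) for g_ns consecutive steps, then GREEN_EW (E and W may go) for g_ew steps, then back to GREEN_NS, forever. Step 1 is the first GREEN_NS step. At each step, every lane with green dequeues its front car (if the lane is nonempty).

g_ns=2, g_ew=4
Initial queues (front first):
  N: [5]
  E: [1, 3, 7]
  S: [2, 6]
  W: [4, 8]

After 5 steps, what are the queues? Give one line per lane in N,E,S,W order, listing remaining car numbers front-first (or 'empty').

Step 1 [NS]: N:car5-GO,E:wait,S:car2-GO,W:wait | queues: N=0 E=3 S=1 W=2
Step 2 [NS]: N:empty,E:wait,S:car6-GO,W:wait | queues: N=0 E=3 S=0 W=2
Step 3 [EW]: N:wait,E:car1-GO,S:wait,W:car4-GO | queues: N=0 E=2 S=0 W=1
Step 4 [EW]: N:wait,E:car3-GO,S:wait,W:car8-GO | queues: N=0 E=1 S=0 W=0
Step 5 [EW]: N:wait,E:car7-GO,S:wait,W:empty | queues: N=0 E=0 S=0 W=0

N: empty
E: empty
S: empty
W: empty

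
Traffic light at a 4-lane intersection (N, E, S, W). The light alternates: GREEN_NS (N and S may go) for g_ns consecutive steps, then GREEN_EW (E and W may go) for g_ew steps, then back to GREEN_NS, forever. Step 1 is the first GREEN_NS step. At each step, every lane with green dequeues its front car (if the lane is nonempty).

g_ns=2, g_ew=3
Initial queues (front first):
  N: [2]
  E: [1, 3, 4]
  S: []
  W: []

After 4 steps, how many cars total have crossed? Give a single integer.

Answer: 3

Derivation:
Step 1 [NS]: N:car2-GO,E:wait,S:empty,W:wait | queues: N=0 E=3 S=0 W=0
Step 2 [NS]: N:empty,E:wait,S:empty,W:wait | queues: N=0 E=3 S=0 W=0
Step 3 [EW]: N:wait,E:car1-GO,S:wait,W:empty | queues: N=0 E=2 S=0 W=0
Step 4 [EW]: N:wait,E:car3-GO,S:wait,W:empty | queues: N=0 E=1 S=0 W=0
Cars crossed by step 4: 3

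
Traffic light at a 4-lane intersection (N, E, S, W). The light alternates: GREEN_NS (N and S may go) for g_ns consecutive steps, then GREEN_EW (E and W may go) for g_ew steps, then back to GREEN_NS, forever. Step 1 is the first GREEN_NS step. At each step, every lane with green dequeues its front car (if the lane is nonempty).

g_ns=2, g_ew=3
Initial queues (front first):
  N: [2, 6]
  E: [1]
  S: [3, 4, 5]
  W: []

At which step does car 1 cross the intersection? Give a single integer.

Step 1 [NS]: N:car2-GO,E:wait,S:car3-GO,W:wait | queues: N=1 E=1 S=2 W=0
Step 2 [NS]: N:car6-GO,E:wait,S:car4-GO,W:wait | queues: N=0 E=1 S=1 W=0
Step 3 [EW]: N:wait,E:car1-GO,S:wait,W:empty | queues: N=0 E=0 S=1 W=0
Step 4 [EW]: N:wait,E:empty,S:wait,W:empty | queues: N=0 E=0 S=1 W=0
Step 5 [EW]: N:wait,E:empty,S:wait,W:empty | queues: N=0 E=0 S=1 W=0
Step 6 [NS]: N:empty,E:wait,S:car5-GO,W:wait | queues: N=0 E=0 S=0 W=0
Car 1 crosses at step 3

3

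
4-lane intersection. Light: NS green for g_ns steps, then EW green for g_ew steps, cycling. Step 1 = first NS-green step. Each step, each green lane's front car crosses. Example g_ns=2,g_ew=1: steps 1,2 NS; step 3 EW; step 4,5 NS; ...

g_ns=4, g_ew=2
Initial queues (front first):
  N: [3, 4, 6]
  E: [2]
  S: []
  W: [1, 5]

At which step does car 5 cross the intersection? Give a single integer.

Step 1 [NS]: N:car3-GO,E:wait,S:empty,W:wait | queues: N=2 E=1 S=0 W=2
Step 2 [NS]: N:car4-GO,E:wait,S:empty,W:wait | queues: N=1 E=1 S=0 W=2
Step 3 [NS]: N:car6-GO,E:wait,S:empty,W:wait | queues: N=0 E=1 S=0 W=2
Step 4 [NS]: N:empty,E:wait,S:empty,W:wait | queues: N=0 E=1 S=0 W=2
Step 5 [EW]: N:wait,E:car2-GO,S:wait,W:car1-GO | queues: N=0 E=0 S=0 W=1
Step 6 [EW]: N:wait,E:empty,S:wait,W:car5-GO | queues: N=0 E=0 S=0 W=0
Car 5 crosses at step 6

6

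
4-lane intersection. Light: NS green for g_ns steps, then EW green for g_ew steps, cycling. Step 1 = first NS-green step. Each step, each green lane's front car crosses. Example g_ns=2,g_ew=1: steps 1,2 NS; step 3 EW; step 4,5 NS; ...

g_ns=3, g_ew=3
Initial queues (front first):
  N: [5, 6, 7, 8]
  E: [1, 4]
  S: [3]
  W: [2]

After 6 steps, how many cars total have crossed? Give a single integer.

Answer: 7

Derivation:
Step 1 [NS]: N:car5-GO,E:wait,S:car3-GO,W:wait | queues: N=3 E=2 S=0 W=1
Step 2 [NS]: N:car6-GO,E:wait,S:empty,W:wait | queues: N=2 E=2 S=0 W=1
Step 3 [NS]: N:car7-GO,E:wait,S:empty,W:wait | queues: N=1 E=2 S=0 W=1
Step 4 [EW]: N:wait,E:car1-GO,S:wait,W:car2-GO | queues: N=1 E=1 S=0 W=0
Step 5 [EW]: N:wait,E:car4-GO,S:wait,W:empty | queues: N=1 E=0 S=0 W=0
Step 6 [EW]: N:wait,E:empty,S:wait,W:empty | queues: N=1 E=0 S=0 W=0
Cars crossed by step 6: 7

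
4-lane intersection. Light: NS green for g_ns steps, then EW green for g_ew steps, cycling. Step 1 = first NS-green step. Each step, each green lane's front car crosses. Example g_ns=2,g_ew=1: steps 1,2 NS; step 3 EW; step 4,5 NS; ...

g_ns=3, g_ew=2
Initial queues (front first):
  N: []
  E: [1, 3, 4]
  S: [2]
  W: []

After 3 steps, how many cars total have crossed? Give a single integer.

Answer: 1

Derivation:
Step 1 [NS]: N:empty,E:wait,S:car2-GO,W:wait | queues: N=0 E=3 S=0 W=0
Step 2 [NS]: N:empty,E:wait,S:empty,W:wait | queues: N=0 E=3 S=0 W=0
Step 3 [NS]: N:empty,E:wait,S:empty,W:wait | queues: N=0 E=3 S=0 W=0
Cars crossed by step 3: 1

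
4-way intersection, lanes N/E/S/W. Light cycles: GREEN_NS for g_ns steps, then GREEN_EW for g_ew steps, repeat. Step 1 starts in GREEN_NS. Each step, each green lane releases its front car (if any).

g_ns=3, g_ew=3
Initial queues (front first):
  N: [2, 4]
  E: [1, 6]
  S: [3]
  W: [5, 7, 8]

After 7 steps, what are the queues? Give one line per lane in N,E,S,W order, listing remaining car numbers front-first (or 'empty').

Step 1 [NS]: N:car2-GO,E:wait,S:car3-GO,W:wait | queues: N=1 E=2 S=0 W=3
Step 2 [NS]: N:car4-GO,E:wait,S:empty,W:wait | queues: N=0 E=2 S=0 W=3
Step 3 [NS]: N:empty,E:wait,S:empty,W:wait | queues: N=0 E=2 S=0 W=3
Step 4 [EW]: N:wait,E:car1-GO,S:wait,W:car5-GO | queues: N=0 E=1 S=0 W=2
Step 5 [EW]: N:wait,E:car6-GO,S:wait,W:car7-GO | queues: N=0 E=0 S=0 W=1
Step 6 [EW]: N:wait,E:empty,S:wait,W:car8-GO | queues: N=0 E=0 S=0 W=0

N: empty
E: empty
S: empty
W: empty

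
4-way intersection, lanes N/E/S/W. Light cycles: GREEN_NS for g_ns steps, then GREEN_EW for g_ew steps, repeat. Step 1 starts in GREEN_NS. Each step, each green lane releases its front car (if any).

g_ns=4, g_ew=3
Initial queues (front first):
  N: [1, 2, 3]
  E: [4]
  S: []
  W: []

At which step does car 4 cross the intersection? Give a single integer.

Step 1 [NS]: N:car1-GO,E:wait,S:empty,W:wait | queues: N=2 E=1 S=0 W=0
Step 2 [NS]: N:car2-GO,E:wait,S:empty,W:wait | queues: N=1 E=1 S=0 W=0
Step 3 [NS]: N:car3-GO,E:wait,S:empty,W:wait | queues: N=0 E=1 S=0 W=0
Step 4 [NS]: N:empty,E:wait,S:empty,W:wait | queues: N=0 E=1 S=0 W=0
Step 5 [EW]: N:wait,E:car4-GO,S:wait,W:empty | queues: N=0 E=0 S=0 W=0
Car 4 crosses at step 5

5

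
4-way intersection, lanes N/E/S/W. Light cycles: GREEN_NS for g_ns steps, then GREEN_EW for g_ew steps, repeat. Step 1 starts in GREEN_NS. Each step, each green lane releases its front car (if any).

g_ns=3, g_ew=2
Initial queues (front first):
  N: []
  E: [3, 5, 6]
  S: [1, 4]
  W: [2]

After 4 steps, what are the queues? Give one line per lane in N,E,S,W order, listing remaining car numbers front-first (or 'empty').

Step 1 [NS]: N:empty,E:wait,S:car1-GO,W:wait | queues: N=0 E=3 S=1 W=1
Step 2 [NS]: N:empty,E:wait,S:car4-GO,W:wait | queues: N=0 E=3 S=0 W=1
Step 3 [NS]: N:empty,E:wait,S:empty,W:wait | queues: N=0 E=3 S=0 W=1
Step 4 [EW]: N:wait,E:car3-GO,S:wait,W:car2-GO | queues: N=0 E=2 S=0 W=0

N: empty
E: 5 6
S: empty
W: empty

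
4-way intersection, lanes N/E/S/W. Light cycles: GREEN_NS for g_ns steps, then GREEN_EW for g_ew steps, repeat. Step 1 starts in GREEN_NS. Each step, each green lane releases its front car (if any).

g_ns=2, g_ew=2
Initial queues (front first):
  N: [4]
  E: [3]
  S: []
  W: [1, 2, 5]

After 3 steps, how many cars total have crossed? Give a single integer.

Step 1 [NS]: N:car4-GO,E:wait,S:empty,W:wait | queues: N=0 E=1 S=0 W=3
Step 2 [NS]: N:empty,E:wait,S:empty,W:wait | queues: N=0 E=1 S=0 W=3
Step 3 [EW]: N:wait,E:car3-GO,S:wait,W:car1-GO | queues: N=0 E=0 S=0 W=2
Cars crossed by step 3: 3

Answer: 3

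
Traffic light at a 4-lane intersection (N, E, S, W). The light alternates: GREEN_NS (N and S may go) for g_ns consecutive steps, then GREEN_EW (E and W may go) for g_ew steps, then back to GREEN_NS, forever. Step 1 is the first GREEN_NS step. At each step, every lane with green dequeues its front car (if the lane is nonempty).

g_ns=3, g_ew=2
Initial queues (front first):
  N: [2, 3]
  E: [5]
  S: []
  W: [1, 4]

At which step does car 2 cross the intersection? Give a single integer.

Step 1 [NS]: N:car2-GO,E:wait,S:empty,W:wait | queues: N=1 E=1 S=0 W=2
Step 2 [NS]: N:car3-GO,E:wait,S:empty,W:wait | queues: N=0 E=1 S=0 W=2
Step 3 [NS]: N:empty,E:wait,S:empty,W:wait | queues: N=0 E=1 S=0 W=2
Step 4 [EW]: N:wait,E:car5-GO,S:wait,W:car1-GO | queues: N=0 E=0 S=0 W=1
Step 5 [EW]: N:wait,E:empty,S:wait,W:car4-GO | queues: N=0 E=0 S=0 W=0
Car 2 crosses at step 1

1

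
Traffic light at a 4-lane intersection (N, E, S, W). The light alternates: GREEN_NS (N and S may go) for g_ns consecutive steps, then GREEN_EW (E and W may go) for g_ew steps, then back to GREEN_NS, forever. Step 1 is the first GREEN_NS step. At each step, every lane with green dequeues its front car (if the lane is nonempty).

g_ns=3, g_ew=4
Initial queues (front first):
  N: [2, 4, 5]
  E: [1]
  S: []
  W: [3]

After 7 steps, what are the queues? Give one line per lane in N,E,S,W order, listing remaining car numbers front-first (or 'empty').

Step 1 [NS]: N:car2-GO,E:wait,S:empty,W:wait | queues: N=2 E=1 S=0 W=1
Step 2 [NS]: N:car4-GO,E:wait,S:empty,W:wait | queues: N=1 E=1 S=0 W=1
Step 3 [NS]: N:car5-GO,E:wait,S:empty,W:wait | queues: N=0 E=1 S=0 W=1
Step 4 [EW]: N:wait,E:car1-GO,S:wait,W:car3-GO | queues: N=0 E=0 S=0 W=0

N: empty
E: empty
S: empty
W: empty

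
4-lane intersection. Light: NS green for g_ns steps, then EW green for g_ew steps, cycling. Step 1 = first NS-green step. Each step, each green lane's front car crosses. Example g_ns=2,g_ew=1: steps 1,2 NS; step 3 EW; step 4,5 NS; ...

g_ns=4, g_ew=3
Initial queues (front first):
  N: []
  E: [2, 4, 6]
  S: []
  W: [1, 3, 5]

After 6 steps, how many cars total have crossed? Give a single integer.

Step 1 [NS]: N:empty,E:wait,S:empty,W:wait | queues: N=0 E=3 S=0 W=3
Step 2 [NS]: N:empty,E:wait,S:empty,W:wait | queues: N=0 E=3 S=0 W=3
Step 3 [NS]: N:empty,E:wait,S:empty,W:wait | queues: N=0 E=3 S=0 W=3
Step 4 [NS]: N:empty,E:wait,S:empty,W:wait | queues: N=0 E=3 S=0 W=3
Step 5 [EW]: N:wait,E:car2-GO,S:wait,W:car1-GO | queues: N=0 E=2 S=0 W=2
Step 6 [EW]: N:wait,E:car4-GO,S:wait,W:car3-GO | queues: N=0 E=1 S=0 W=1
Cars crossed by step 6: 4

Answer: 4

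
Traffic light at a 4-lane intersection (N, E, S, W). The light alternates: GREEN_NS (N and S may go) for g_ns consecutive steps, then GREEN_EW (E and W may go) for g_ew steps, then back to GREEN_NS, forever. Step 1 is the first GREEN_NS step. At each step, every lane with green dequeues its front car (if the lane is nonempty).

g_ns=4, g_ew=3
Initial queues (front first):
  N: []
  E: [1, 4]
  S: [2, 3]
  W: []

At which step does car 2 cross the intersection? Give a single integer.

Step 1 [NS]: N:empty,E:wait,S:car2-GO,W:wait | queues: N=0 E=2 S=1 W=0
Step 2 [NS]: N:empty,E:wait,S:car3-GO,W:wait | queues: N=0 E=2 S=0 W=0
Step 3 [NS]: N:empty,E:wait,S:empty,W:wait | queues: N=0 E=2 S=0 W=0
Step 4 [NS]: N:empty,E:wait,S:empty,W:wait | queues: N=0 E=2 S=0 W=0
Step 5 [EW]: N:wait,E:car1-GO,S:wait,W:empty | queues: N=0 E=1 S=0 W=0
Step 6 [EW]: N:wait,E:car4-GO,S:wait,W:empty | queues: N=0 E=0 S=0 W=0
Car 2 crosses at step 1

1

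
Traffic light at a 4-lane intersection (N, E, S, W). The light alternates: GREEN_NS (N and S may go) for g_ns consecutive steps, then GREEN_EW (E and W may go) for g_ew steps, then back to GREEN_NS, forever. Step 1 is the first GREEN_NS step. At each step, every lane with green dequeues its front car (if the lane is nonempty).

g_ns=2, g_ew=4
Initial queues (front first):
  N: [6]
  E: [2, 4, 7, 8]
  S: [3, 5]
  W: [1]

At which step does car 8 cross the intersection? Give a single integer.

Step 1 [NS]: N:car6-GO,E:wait,S:car3-GO,W:wait | queues: N=0 E=4 S=1 W=1
Step 2 [NS]: N:empty,E:wait,S:car5-GO,W:wait | queues: N=0 E=4 S=0 W=1
Step 3 [EW]: N:wait,E:car2-GO,S:wait,W:car1-GO | queues: N=0 E=3 S=0 W=0
Step 4 [EW]: N:wait,E:car4-GO,S:wait,W:empty | queues: N=0 E=2 S=0 W=0
Step 5 [EW]: N:wait,E:car7-GO,S:wait,W:empty | queues: N=0 E=1 S=0 W=0
Step 6 [EW]: N:wait,E:car8-GO,S:wait,W:empty | queues: N=0 E=0 S=0 W=0
Car 8 crosses at step 6

6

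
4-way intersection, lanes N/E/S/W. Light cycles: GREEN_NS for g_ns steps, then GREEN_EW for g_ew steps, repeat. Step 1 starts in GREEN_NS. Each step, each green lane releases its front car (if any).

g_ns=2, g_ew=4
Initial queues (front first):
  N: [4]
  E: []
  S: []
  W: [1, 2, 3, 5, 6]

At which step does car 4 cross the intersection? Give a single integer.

Step 1 [NS]: N:car4-GO,E:wait,S:empty,W:wait | queues: N=0 E=0 S=0 W=5
Step 2 [NS]: N:empty,E:wait,S:empty,W:wait | queues: N=0 E=0 S=0 W=5
Step 3 [EW]: N:wait,E:empty,S:wait,W:car1-GO | queues: N=0 E=0 S=0 W=4
Step 4 [EW]: N:wait,E:empty,S:wait,W:car2-GO | queues: N=0 E=0 S=0 W=3
Step 5 [EW]: N:wait,E:empty,S:wait,W:car3-GO | queues: N=0 E=0 S=0 W=2
Step 6 [EW]: N:wait,E:empty,S:wait,W:car5-GO | queues: N=0 E=0 S=0 W=1
Step 7 [NS]: N:empty,E:wait,S:empty,W:wait | queues: N=0 E=0 S=0 W=1
Step 8 [NS]: N:empty,E:wait,S:empty,W:wait | queues: N=0 E=0 S=0 W=1
Step 9 [EW]: N:wait,E:empty,S:wait,W:car6-GO | queues: N=0 E=0 S=0 W=0
Car 4 crosses at step 1

1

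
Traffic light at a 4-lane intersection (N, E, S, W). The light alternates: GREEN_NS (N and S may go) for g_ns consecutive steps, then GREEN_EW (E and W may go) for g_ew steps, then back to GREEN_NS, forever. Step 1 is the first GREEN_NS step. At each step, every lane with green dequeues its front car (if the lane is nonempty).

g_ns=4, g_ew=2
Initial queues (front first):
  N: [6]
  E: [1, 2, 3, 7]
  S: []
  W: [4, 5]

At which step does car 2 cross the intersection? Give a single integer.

Step 1 [NS]: N:car6-GO,E:wait,S:empty,W:wait | queues: N=0 E=4 S=0 W=2
Step 2 [NS]: N:empty,E:wait,S:empty,W:wait | queues: N=0 E=4 S=0 W=2
Step 3 [NS]: N:empty,E:wait,S:empty,W:wait | queues: N=0 E=4 S=0 W=2
Step 4 [NS]: N:empty,E:wait,S:empty,W:wait | queues: N=0 E=4 S=0 W=2
Step 5 [EW]: N:wait,E:car1-GO,S:wait,W:car4-GO | queues: N=0 E=3 S=0 W=1
Step 6 [EW]: N:wait,E:car2-GO,S:wait,W:car5-GO | queues: N=0 E=2 S=0 W=0
Step 7 [NS]: N:empty,E:wait,S:empty,W:wait | queues: N=0 E=2 S=0 W=0
Step 8 [NS]: N:empty,E:wait,S:empty,W:wait | queues: N=0 E=2 S=0 W=0
Step 9 [NS]: N:empty,E:wait,S:empty,W:wait | queues: N=0 E=2 S=0 W=0
Step 10 [NS]: N:empty,E:wait,S:empty,W:wait | queues: N=0 E=2 S=0 W=0
Step 11 [EW]: N:wait,E:car3-GO,S:wait,W:empty | queues: N=0 E=1 S=0 W=0
Step 12 [EW]: N:wait,E:car7-GO,S:wait,W:empty | queues: N=0 E=0 S=0 W=0
Car 2 crosses at step 6

6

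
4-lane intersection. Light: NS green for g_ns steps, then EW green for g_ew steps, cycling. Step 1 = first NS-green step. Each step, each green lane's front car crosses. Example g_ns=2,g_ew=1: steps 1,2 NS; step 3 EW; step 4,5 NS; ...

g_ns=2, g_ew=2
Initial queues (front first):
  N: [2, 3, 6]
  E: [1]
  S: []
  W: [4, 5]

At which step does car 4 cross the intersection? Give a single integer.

Step 1 [NS]: N:car2-GO,E:wait,S:empty,W:wait | queues: N=2 E=1 S=0 W=2
Step 2 [NS]: N:car3-GO,E:wait,S:empty,W:wait | queues: N=1 E=1 S=0 W=2
Step 3 [EW]: N:wait,E:car1-GO,S:wait,W:car4-GO | queues: N=1 E=0 S=0 W=1
Step 4 [EW]: N:wait,E:empty,S:wait,W:car5-GO | queues: N=1 E=0 S=0 W=0
Step 5 [NS]: N:car6-GO,E:wait,S:empty,W:wait | queues: N=0 E=0 S=0 W=0
Car 4 crosses at step 3

3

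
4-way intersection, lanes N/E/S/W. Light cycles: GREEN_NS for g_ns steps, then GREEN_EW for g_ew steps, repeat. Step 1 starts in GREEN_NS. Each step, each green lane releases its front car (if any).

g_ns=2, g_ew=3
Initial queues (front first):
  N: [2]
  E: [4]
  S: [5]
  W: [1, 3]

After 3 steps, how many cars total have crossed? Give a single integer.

Step 1 [NS]: N:car2-GO,E:wait,S:car5-GO,W:wait | queues: N=0 E=1 S=0 W=2
Step 2 [NS]: N:empty,E:wait,S:empty,W:wait | queues: N=0 E=1 S=0 W=2
Step 3 [EW]: N:wait,E:car4-GO,S:wait,W:car1-GO | queues: N=0 E=0 S=0 W=1
Cars crossed by step 3: 4

Answer: 4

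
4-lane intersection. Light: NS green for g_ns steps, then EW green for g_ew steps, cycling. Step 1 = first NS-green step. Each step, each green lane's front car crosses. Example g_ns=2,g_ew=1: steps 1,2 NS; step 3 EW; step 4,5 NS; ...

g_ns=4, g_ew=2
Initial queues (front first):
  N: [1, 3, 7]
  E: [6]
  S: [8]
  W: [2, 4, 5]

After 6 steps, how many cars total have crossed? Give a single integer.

Answer: 7

Derivation:
Step 1 [NS]: N:car1-GO,E:wait,S:car8-GO,W:wait | queues: N=2 E=1 S=0 W=3
Step 2 [NS]: N:car3-GO,E:wait,S:empty,W:wait | queues: N=1 E=1 S=0 W=3
Step 3 [NS]: N:car7-GO,E:wait,S:empty,W:wait | queues: N=0 E=1 S=0 W=3
Step 4 [NS]: N:empty,E:wait,S:empty,W:wait | queues: N=0 E=1 S=0 W=3
Step 5 [EW]: N:wait,E:car6-GO,S:wait,W:car2-GO | queues: N=0 E=0 S=0 W=2
Step 6 [EW]: N:wait,E:empty,S:wait,W:car4-GO | queues: N=0 E=0 S=0 W=1
Cars crossed by step 6: 7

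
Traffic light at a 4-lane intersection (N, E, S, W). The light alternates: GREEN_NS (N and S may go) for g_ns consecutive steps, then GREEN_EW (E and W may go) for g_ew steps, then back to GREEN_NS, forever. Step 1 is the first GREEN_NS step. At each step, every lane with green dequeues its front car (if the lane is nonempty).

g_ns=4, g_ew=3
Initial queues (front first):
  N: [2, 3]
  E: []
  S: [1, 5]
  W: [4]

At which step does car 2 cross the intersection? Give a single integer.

Step 1 [NS]: N:car2-GO,E:wait,S:car1-GO,W:wait | queues: N=1 E=0 S=1 W=1
Step 2 [NS]: N:car3-GO,E:wait,S:car5-GO,W:wait | queues: N=0 E=0 S=0 W=1
Step 3 [NS]: N:empty,E:wait,S:empty,W:wait | queues: N=0 E=0 S=0 W=1
Step 4 [NS]: N:empty,E:wait,S:empty,W:wait | queues: N=0 E=0 S=0 W=1
Step 5 [EW]: N:wait,E:empty,S:wait,W:car4-GO | queues: N=0 E=0 S=0 W=0
Car 2 crosses at step 1

1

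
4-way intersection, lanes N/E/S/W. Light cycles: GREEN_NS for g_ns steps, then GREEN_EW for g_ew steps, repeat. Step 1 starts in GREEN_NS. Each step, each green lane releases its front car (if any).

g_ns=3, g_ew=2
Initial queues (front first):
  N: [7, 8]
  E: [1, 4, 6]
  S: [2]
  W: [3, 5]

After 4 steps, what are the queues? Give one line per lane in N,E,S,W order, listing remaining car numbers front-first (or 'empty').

Step 1 [NS]: N:car7-GO,E:wait,S:car2-GO,W:wait | queues: N=1 E=3 S=0 W=2
Step 2 [NS]: N:car8-GO,E:wait,S:empty,W:wait | queues: N=0 E=3 S=0 W=2
Step 3 [NS]: N:empty,E:wait,S:empty,W:wait | queues: N=0 E=3 S=0 W=2
Step 4 [EW]: N:wait,E:car1-GO,S:wait,W:car3-GO | queues: N=0 E=2 S=0 W=1

N: empty
E: 4 6
S: empty
W: 5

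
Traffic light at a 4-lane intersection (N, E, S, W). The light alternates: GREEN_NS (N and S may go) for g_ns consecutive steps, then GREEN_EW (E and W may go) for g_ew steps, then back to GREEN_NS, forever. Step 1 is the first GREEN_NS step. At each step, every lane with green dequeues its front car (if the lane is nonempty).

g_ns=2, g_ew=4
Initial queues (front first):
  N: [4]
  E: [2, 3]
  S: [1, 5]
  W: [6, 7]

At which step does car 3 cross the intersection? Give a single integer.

Step 1 [NS]: N:car4-GO,E:wait,S:car1-GO,W:wait | queues: N=0 E=2 S=1 W=2
Step 2 [NS]: N:empty,E:wait,S:car5-GO,W:wait | queues: N=0 E=2 S=0 W=2
Step 3 [EW]: N:wait,E:car2-GO,S:wait,W:car6-GO | queues: N=0 E=1 S=0 W=1
Step 4 [EW]: N:wait,E:car3-GO,S:wait,W:car7-GO | queues: N=0 E=0 S=0 W=0
Car 3 crosses at step 4

4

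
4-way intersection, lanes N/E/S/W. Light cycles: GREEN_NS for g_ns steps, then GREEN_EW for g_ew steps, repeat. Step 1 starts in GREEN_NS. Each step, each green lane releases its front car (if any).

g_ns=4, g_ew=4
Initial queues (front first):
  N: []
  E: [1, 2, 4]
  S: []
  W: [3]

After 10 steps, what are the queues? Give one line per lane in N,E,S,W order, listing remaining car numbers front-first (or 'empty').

Step 1 [NS]: N:empty,E:wait,S:empty,W:wait | queues: N=0 E=3 S=0 W=1
Step 2 [NS]: N:empty,E:wait,S:empty,W:wait | queues: N=0 E=3 S=0 W=1
Step 3 [NS]: N:empty,E:wait,S:empty,W:wait | queues: N=0 E=3 S=0 W=1
Step 4 [NS]: N:empty,E:wait,S:empty,W:wait | queues: N=0 E=3 S=0 W=1
Step 5 [EW]: N:wait,E:car1-GO,S:wait,W:car3-GO | queues: N=0 E=2 S=0 W=0
Step 6 [EW]: N:wait,E:car2-GO,S:wait,W:empty | queues: N=0 E=1 S=0 W=0
Step 7 [EW]: N:wait,E:car4-GO,S:wait,W:empty | queues: N=0 E=0 S=0 W=0

N: empty
E: empty
S: empty
W: empty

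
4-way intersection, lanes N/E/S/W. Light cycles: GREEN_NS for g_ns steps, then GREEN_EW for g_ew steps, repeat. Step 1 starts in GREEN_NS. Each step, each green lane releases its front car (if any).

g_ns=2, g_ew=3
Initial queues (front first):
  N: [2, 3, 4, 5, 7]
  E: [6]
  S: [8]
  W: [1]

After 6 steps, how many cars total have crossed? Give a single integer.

Answer: 6

Derivation:
Step 1 [NS]: N:car2-GO,E:wait,S:car8-GO,W:wait | queues: N=4 E=1 S=0 W=1
Step 2 [NS]: N:car3-GO,E:wait,S:empty,W:wait | queues: N=3 E=1 S=0 W=1
Step 3 [EW]: N:wait,E:car6-GO,S:wait,W:car1-GO | queues: N=3 E=0 S=0 W=0
Step 4 [EW]: N:wait,E:empty,S:wait,W:empty | queues: N=3 E=0 S=0 W=0
Step 5 [EW]: N:wait,E:empty,S:wait,W:empty | queues: N=3 E=0 S=0 W=0
Step 6 [NS]: N:car4-GO,E:wait,S:empty,W:wait | queues: N=2 E=0 S=0 W=0
Cars crossed by step 6: 6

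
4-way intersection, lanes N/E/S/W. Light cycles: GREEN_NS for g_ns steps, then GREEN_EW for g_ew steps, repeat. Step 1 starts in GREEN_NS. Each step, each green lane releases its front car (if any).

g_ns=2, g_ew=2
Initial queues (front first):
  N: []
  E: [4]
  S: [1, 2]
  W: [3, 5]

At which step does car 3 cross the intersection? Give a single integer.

Step 1 [NS]: N:empty,E:wait,S:car1-GO,W:wait | queues: N=0 E=1 S=1 W=2
Step 2 [NS]: N:empty,E:wait,S:car2-GO,W:wait | queues: N=0 E=1 S=0 W=2
Step 3 [EW]: N:wait,E:car4-GO,S:wait,W:car3-GO | queues: N=0 E=0 S=0 W=1
Step 4 [EW]: N:wait,E:empty,S:wait,W:car5-GO | queues: N=0 E=0 S=0 W=0
Car 3 crosses at step 3

3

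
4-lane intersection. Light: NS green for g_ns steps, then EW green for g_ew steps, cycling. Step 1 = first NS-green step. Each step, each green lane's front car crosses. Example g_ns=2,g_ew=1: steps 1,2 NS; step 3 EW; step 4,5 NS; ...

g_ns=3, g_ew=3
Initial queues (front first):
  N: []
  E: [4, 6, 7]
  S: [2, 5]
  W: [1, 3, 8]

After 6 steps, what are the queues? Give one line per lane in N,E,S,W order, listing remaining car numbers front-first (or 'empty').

Step 1 [NS]: N:empty,E:wait,S:car2-GO,W:wait | queues: N=0 E=3 S=1 W=3
Step 2 [NS]: N:empty,E:wait,S:car5-GO,W:wait | queues: N=0 E=3 S=0 W=3
Step 3 [NS]: N:empty,E:wait,S:empty,W:wait | queues: N=0 E=3 S=0 W=3
Step 4 [EW]: N:wait,E:car4-GO,S:wait,W:car1-GO | queues: N=0 E=2 S=0 W=2
Step 5 [EW]: N:wait,E:car6-GO,S:wait,W:car3-GO | queues: N=0 E=1 S=0 W=1
Step 6 [EW]: N:wait,E:car7-GO,S:wait,W:car8-GO | queues: N=0 E=0 S=0 W=0

N: empty
E: empty
S: empty
W: empty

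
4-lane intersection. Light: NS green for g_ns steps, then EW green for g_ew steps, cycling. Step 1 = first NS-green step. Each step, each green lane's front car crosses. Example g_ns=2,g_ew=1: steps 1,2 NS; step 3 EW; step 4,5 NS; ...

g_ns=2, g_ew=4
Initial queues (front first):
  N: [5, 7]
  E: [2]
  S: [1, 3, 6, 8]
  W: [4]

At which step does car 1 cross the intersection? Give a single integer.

Step 1 [NS]: N:car5-GO,E:wait,S:car1-GO,W:wait | queues: N=1 E=1 S=3 W=1
Step 2 [NS]: N:car7-GO,E:wait,S:car3-GO,W:wait | queues: N=0 E=1 S=2 W=1
Step 3 [EW]: N:wait,E:car2-GO,S:wait,W:car4-GO | queues: N=0 E=0 S=2 W=0
Step 4 [EW]: N:wait,E:empty,S:wait,W:empty | queues: N=0 E=0 S=2 W=0
Step 5 [EW]: N:wait,E:empty,S:wait,W:empty | queues: N=0 E=0 S=2 W=0
Step 6 [EW]: N:wait,E:empty,S:wait,W:empty | queues: N=0 E=0 S=2 W=0
Step 7 [NS]: N:empty,E:wait,S:car6-GO,W:wait | queues: N=0 E=0 S=1 W=0
Step 8 [NS]: N:empty,E:wait,S:car8-GO,W:wait | queues: N=0 E=0 S=0 W=0
Car 1 crosses at step 1

1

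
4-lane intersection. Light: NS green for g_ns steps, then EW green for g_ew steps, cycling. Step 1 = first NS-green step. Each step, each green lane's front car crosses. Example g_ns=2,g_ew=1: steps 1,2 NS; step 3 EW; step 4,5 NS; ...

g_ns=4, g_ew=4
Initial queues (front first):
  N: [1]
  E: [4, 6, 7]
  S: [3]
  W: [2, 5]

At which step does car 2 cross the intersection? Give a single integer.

Step 1 [NS]: N:car1-GO,E:wait,S:car3-GO,W:wait | queues: N=0 E=3 S=0 W=2
Step 2 [NS]: N:empty,E:wait,S:empty,W:wait | queues: N=0 E=3 S=0 W=2
Step 3 [NS]: N:empty,E:wait,S:empty,W:wait | queues: N=0 E=3 S=0 W=2
Step 4 [NS]: N:empty,E:wait,S:empty,W:wait | queues: N=0 E=3 S=0 W=2
Step 5 [EW]: N:wait,E:car4-GO,S:wait,W:car2-GO | queues: N=0 E=2 S=0 W=1
Step 6 [EW]: N:wait,E:car6-GO,S:wait,W:car5-GO | queues: N=0 E=1 S=0 W=0
Step 7 [EW]: N:wait,E:car7-GO,S:wait,W:empty | queues: N=0 E=0 S=0 W=0
Car 2 crosses at step 5

5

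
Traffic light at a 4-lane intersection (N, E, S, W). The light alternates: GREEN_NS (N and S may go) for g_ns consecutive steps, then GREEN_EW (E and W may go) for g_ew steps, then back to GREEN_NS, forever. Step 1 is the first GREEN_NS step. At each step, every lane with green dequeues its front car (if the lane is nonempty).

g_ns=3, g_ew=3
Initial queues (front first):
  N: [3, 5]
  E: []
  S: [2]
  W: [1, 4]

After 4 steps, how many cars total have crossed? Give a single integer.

Answer: 4

Derivation:
Step 1 [NS]: N:car3-GO,E:wait,S:car2-GO,W:wait | queues: N=1 E=0 S=0 W=2
Step 2 [NS]: N:car5-GO,E:wait,S:empty,W:wait | queues: N=0 E=0 S=0 W=2
Step 3 [NS]: N:empty,E:wait,S:empty,W:wait | queues: N=0 E=0 S=0 W=2
Step 4 [EW]: N:wait,E:empty,S:wait,W:car1-GO | queues: N=0 E=0 S=0 W=1
Cars crossed by step 4: 4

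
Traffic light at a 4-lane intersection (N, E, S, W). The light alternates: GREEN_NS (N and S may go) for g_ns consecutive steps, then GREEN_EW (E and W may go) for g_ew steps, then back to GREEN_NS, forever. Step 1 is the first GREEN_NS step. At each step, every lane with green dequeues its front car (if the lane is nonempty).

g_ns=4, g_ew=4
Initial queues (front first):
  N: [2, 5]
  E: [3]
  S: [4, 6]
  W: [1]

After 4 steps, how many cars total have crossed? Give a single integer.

Step 1 [NS]: N:car2-GO,E:wait,S:car4-GO,W:wait | queues: N=1 E=1 S=1 W=1
Step 2 [NS]: N:car5-GO,E:wait,S:car6-GO,W:wait | queues: N=0 E=1 S=0 W=1
Step 3 [NS]: N:empty,E:wait,S:empty,W:wait | queues: N=0 E=1 S=0 W=1
Step 4 [NS]: N:empty,E:wait,S:empty,W:wait | queues: N=0 E=1 S=0 W=1
Cars crossed by step 4: 4

Answer: 4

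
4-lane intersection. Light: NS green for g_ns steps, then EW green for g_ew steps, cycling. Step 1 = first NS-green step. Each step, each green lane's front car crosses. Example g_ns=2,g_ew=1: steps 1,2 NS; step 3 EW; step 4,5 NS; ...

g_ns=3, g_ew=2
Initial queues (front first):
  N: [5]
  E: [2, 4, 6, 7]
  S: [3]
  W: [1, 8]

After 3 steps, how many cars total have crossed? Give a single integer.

Step 1 [NS]: N:car5-GO,E:wait,S:car3-GO,W:wait | queues: N=0 E=4 S=0 W=2
Step 2 [NS]: N:empty,E:wait,S:empty,W:wait | queues: N=0 E=4 S=0 W=2
Step 3 [NS]: N:empty,E:wait,S:empty,W:wait | queues: N=0 E=4 S=0 W=2
Cars crossed by step 3: 2

Answer: 2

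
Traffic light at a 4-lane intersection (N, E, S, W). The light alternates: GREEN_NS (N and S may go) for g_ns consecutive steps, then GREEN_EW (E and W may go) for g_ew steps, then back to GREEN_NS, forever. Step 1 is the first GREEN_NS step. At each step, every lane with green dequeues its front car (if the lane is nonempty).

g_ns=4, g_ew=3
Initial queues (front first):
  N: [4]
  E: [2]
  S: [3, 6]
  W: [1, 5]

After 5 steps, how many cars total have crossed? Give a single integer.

Step 1 [NS]: N:car4-GO,E:wait,S:car3-GO,W:wait | queues: N=0 E=1 S=1 W=2
Step 2 [NS]: N:empty,E:wait,S:car6-GO,W:wait | queues: N=0 E=1 S=0 W=2
Step 3 [NS]: N:empty,E:wait,S:empty,W:wait | queues: N=0 E=1 S=0 W=2
Step 4 [NS]: N:empty,E:wait,S:empty,W:wait | queues: N=0 E=1 S=0 W=2
Step 5 [EW]: N:wait,E:car2-GO,S:wait,W:car1-GO | queues: N=0 E=0 S=0 W=1
Cars crossed by step 5: 5

Answer: 5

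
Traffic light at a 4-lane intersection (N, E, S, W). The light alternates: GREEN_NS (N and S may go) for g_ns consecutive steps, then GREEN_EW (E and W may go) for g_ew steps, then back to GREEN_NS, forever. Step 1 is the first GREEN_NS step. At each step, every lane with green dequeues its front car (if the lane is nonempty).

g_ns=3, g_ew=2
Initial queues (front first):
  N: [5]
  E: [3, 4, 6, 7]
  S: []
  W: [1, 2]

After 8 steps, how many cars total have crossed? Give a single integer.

Answer: 5

Derivation:
Step 1 [NS]: N:car5-GO,E:wait,S:empty,W:wait | queues: N=0 E=4 S=0 W=2
Step 2 [NS]: N:empty,E:wait,S:empty,W:wait | queues: N=0 E=4 S=0 W=2
Step 3 [NS]: N:empty,E:wait,S:empty,W:wait | queues: N=0 E=4 S=0 W=2
Step 4 [EW]: N:wait,E:car3-GO,S:wait,W:car1-GO | queues: N=0 E=3 S=0 W=1
Step 5 [EW]: N:wait,E:car4-GO,S:wait,W:car2-GO | queues: N=0 E=2 S=0 W=0
Step 6 [NS]: N:empty,E:wait,S:empty,W:wait | queues: N=0 E=2 S=0 W=0
Step 7 [NS]: N:empty,E:wait,S:empty,W:wait | queues: N=0 E=2 S=0 W=0
Step 8 [NS]: N:empty,E:wait,S:empty,W:wait | queues: N=0 E=2 S=0 W=0
Cars crossed by step 8: 5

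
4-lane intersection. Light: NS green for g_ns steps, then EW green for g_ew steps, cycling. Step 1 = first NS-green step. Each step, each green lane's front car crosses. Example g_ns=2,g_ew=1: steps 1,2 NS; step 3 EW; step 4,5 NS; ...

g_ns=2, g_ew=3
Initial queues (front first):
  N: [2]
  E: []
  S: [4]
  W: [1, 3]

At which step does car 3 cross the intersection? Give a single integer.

Step 1 [NS]: N:car2-GO,E:wait,S:car4-GO,W:wait | queues: N=0 E=0 S=0 W=2
Step 2 [NS]: N:empty,E:wait,S:empty,W:wait | queues: N=0 E=0 S=0 W=2
Step 3 [EW]: N:wait,E:empty,S:wait,W:car1-GO | queues: N=0 E=0 S=0 W=1
Step 4 [EW]: N:wait,E:empty,S:wait,W:car3-GO | queues: N=0 E=0 S=0 W=0
Car 3 crosses at step 4

4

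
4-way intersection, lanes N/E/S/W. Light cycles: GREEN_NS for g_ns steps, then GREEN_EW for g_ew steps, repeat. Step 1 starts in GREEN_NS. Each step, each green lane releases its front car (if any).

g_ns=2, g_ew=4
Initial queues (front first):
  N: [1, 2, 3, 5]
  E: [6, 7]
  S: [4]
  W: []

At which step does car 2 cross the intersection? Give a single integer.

Step 1 [NS]: N:car1-GO,E:wait,S:car4-GO,W:wait | queues: N=3 E=2 S=0 W=0
Step 2 [NS]: N:car2-GO,E:wait,S:empty,W:wait | queues: N=2 E=2 S=0 W=0
Step 3 [EW]: N:wait,E:car6-GO,S:wait,W:empty | queues: N=2 E=1 S=0 W=0
Step 4 [EW]: N:wait,E:car7-GO,S:wait,W:empty | queues: N=2 E=0 S=0 W=0
Step 5 [EW]: N:wait,E:empty,S:wait,W:empty | queues: N=2 E=0 S=0 W=0
Step 6 [EW]: N:wait,E:empty,S:wait,W:empty | queues: N=2 E=0 S=0 W=0
Step 7 [NS]: N:car3-GO,E:wait,S:empty,W:wait | queues: N=1 E=0 S=0 W=0
Step 8 [NS]: N:car5-GO,E:wait,S:empty,W:wait | queues: N=0 E=0 S=0 W=0
Car 2 crosses at step 2

2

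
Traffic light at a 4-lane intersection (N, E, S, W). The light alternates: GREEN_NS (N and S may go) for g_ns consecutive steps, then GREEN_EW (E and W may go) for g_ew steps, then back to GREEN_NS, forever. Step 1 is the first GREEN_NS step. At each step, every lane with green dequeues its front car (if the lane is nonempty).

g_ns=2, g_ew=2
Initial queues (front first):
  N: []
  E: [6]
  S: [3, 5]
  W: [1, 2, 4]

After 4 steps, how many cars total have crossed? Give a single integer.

Answer: 5

Derivation:
Step 1 [NS]: N:empty,E:wait,S:car3-GO,W:wait | queues: N=0 E=1 S=1 W=3
Step 2 [NS]: N:empty,E:wait,S:car5-GO,W:wait | queues: N=0 E=1 S=0 W=3
Step 3 [EW]: N:wait,E:car6-GO,S:wait,W:car1-GO | queues: N=0 E=0 S=0 W=2
Step 4 [EW]: N:wait,E:empty,S:wait,W:car2-GO | queues: N=0 E=0 S=0 W=1
Cars crossed by step 4: 5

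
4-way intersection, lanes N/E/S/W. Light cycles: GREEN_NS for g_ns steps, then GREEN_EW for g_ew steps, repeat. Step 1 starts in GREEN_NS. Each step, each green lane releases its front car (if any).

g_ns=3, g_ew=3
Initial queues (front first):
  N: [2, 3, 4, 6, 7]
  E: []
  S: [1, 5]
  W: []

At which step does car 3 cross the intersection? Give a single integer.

Step 1 [NS]: N:car2-GO,E:wait,S:car1-GO,W:wait | queues: N=4 E=0 S=1 W=0
Step 2 [NS]: N:car3-GO,E:wait,S:car5-GO,W:wait | queues: N=3 E=0 S=0 W=0
Step 3 [NS]: N:car4-GO,E:wait,S:empty,W:wait | queues: N=2 E=0 S=0 W=0
Step 4 [EW]: N:wait,E:empty,S:wait,W:empty | queues: N=2 E=0 S=0 W=0
Step 5 [EW]: N:wait,E:empty,S:wait,W:empty | queues: N=2 E=0 S=0 W=0
Step 6 [EW]: N:wait,E:empty,S:wait,W:empty | queues: N=2 E=0 S=0 W=0
Step 7 [NS]: N:car6-GO,E:wait,S:empty,W:wait | queues: N=1 E=0 S=0 W=0
Step 8 [NS]: N:car7-GO,E:wait,S:empty,W:wait | queues: N=0 E=0 S=0 W=0
Car 3 crosses at step 2

2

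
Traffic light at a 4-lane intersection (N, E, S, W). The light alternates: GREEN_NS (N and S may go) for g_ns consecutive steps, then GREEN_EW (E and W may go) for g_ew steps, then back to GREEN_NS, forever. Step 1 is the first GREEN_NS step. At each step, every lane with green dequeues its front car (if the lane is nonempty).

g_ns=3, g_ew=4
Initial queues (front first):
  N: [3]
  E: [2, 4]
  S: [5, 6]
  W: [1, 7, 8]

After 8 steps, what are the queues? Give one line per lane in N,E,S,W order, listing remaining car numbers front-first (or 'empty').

Step 1 [NS]: N:car3-GO,E:wait,S:car5-GO,W:wait | queues: N=0 E=2 S=1 W=3
Step 2 [NS]: N:empty,E:wait,S:car6-GO,W:wait | queues: N=0 E=2 S=0 W=3
Step 3 [NS]: N:empty,E:wait,S:empty,W:wait | queues: N=0 E=2 S=0 W=3
Step 4 [EW]: N:wait,E:car2-GO,S:wait,W:car1-GO | queues: N=0 E=1 S=0 W=2
Step 5 [EW]: N:wait,E:car4-GO,S:wait,W:car7-GO | queues: N=0 E=0 S=0 W=1
Step 6 [EW]: N:wait,E:empty,S:wait,W:car8-GO | queues: N=0 E=0 S=0 W=0

N: empty
E: empty
S: empty
W: empty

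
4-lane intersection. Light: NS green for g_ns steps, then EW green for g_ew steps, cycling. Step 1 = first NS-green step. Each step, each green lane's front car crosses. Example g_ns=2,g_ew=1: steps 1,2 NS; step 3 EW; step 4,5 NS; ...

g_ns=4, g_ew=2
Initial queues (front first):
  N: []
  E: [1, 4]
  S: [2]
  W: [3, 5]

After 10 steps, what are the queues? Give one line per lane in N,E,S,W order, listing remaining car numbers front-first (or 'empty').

Step 1 [NS]: N:empty,E:wait,S:car2-GO,W:wait | queues: N=0 E=2 S=0 W=2
Step 2 [NS]: N:empty,E:wait,S:empty,W:wait | queues: N=0 E=2 S=0 W=2
Step 3 [NS]: N:empty,E:wait,S:empty,W:wait | queues: N=0 E=2 S=0 W=2
Step 4 [NS]: N:empty,E:wait,S:empty,W:wait | queues: N=0 E=2 S=0 W=2
Step 5 [EW]: N:wait,E:car1-GO,S:wait,W:car3-GO | queues: N=0 E=1 S=0 W=1
Step 6 [EW]: N:wait,E:car4-GO,S:wait,W:car5-GO | queues: N=0 E=0 S=0 W=0

N: empty
E: empty
S: empty
W: empty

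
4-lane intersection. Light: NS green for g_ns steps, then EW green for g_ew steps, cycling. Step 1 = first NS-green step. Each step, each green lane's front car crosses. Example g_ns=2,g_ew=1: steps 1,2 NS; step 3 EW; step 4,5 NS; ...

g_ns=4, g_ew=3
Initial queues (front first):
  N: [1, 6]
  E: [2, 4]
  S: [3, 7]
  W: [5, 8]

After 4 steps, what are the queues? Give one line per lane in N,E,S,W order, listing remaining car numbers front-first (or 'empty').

Step 1 [NS]: N:car1-GO,E:wait,S:car3-GO,W:wait | queues: N=1 E=2 S=1 W=2
Step 2 [NS]: N:car6-GO,E:wait,S:car7-GO,W:wait | queues: N=0 E=2 S=0 W=2
Step 3 [NS]: N:empty,E:wait,S:empty,W:wait | queues: N=0 E=2 S=0 W=2
Step 4 [NS]: N:empty,E:wait,S:empty,W:wait | queues: N=0 E=2 S=0 W=2

N: empty
E: 2 4
S: empty
W: 5 8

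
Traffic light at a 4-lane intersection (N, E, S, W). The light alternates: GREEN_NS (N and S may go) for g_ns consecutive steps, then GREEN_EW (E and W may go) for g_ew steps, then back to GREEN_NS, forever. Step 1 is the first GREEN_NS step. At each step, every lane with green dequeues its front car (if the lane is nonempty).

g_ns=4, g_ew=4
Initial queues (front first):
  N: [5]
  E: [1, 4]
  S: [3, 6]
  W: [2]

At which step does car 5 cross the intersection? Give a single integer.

Step 1 [NS]: N:car5-GO,E:wait,S:car3-GO,W:wait | queues: N=0 E=2 S=1 W=1
Step 2 [NS]: N:empty,E:wait,S:car6-GO,W:wait | queues: N=0 E=2 S=0 W=1
Step 3 [NS]: N:empty,E:wait,S:empty,W:wait | queues: N=0 E=2 S=0 W=1
Step 4 [NS]: N:empty,E:wait,S:empty,W:wait | queues: N=0 E=2 S=0 W=1
Step 5 [EW]: N:wait,E:car1-GO,S:wait,W:car2-GO | queues: N=0 E=1 S=0 W=0
Step 6 [EW]: N:wait,E:car4-GO,S:wait,W:empty | queues: N=0 E=0 S=0 W=0
Car 5 crosses at step 1

1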